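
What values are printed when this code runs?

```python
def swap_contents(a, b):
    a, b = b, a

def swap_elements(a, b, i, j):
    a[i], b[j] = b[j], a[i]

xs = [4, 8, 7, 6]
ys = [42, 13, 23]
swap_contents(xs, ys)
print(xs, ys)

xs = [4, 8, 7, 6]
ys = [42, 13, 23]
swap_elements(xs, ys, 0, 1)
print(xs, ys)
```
[4, 8, 7, 6] [42, 13, 23]
[13, 8, 7, 6] [42, 4, 23]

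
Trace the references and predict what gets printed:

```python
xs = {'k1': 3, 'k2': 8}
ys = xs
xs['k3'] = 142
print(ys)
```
{'k1': 3, 'k2': 8, 'k3': 142}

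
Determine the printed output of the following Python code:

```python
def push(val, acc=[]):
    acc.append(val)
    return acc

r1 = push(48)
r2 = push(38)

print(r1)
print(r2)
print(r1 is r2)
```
[48, 38]
[48, 38]
True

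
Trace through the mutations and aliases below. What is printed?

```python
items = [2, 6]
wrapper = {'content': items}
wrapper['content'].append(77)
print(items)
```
[2, 6, 77]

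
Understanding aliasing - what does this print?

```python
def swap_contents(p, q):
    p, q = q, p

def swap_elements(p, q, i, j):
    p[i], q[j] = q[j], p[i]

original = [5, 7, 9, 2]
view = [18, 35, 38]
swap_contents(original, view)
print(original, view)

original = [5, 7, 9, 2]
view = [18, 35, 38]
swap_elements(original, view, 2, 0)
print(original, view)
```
[5, 7, 9, 2] [18, 35, 38]
[5, 7, 18, 2] [9, 35, 38]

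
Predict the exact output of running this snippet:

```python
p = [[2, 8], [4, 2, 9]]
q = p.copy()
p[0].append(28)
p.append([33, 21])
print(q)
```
[[2, 8, 28], [4, 2, 9]]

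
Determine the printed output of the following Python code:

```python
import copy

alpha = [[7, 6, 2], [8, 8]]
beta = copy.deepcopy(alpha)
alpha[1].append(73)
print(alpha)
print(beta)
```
[[7, 6, 2], [8, 8, 73]]
[[7, 6, 2], [8, 8]]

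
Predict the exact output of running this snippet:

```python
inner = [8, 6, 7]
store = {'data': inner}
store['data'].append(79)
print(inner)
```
[8, 6, 7, 79]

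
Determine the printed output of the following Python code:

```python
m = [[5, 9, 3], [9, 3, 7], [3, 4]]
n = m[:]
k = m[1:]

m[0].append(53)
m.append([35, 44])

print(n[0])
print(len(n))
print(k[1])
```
[5, 9, 3, 53]
3
[3, 4]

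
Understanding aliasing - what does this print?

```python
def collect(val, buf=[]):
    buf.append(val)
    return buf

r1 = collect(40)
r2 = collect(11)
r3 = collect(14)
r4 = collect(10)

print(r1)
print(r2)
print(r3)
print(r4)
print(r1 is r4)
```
[40, 11, 14, 10]
[40, 11, 14, 10]
[40, 11, 14, 10]
[40, 11, 14, 10]
True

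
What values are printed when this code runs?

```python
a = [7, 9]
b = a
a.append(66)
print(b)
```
[7, 9, 66]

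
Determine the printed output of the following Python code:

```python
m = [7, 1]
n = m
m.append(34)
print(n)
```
[7, 1, 34]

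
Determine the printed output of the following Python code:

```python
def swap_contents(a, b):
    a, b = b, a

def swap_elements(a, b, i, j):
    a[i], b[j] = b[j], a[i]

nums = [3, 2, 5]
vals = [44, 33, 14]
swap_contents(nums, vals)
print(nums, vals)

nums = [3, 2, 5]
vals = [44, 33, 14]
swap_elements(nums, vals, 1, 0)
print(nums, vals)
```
[3, 2, 5] [44, 33, 14]
[3, 44, 5] [2, 33, 14]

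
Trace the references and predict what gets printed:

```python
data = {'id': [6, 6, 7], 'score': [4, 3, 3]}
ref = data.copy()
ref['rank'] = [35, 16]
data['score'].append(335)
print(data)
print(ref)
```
{'id': [6, 6, 7], 'score': [4, 3, 3, 335]}
{'id': [6, 6, 7], 'score': [4, 3, 3, 335], 'rank': [35, 16]}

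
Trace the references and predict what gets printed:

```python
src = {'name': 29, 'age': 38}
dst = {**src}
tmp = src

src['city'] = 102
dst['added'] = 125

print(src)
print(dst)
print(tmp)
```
{'name': 29, 'age': 38, 'city': 102}
{'name': 29, 'age': 38, 'added': 125}
{'name': 29, 'age': 38, 'city': 102}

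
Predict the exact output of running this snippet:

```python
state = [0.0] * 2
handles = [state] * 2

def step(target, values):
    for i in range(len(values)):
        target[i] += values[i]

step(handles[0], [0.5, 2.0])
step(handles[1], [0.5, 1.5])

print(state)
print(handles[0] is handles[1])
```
[1.0, 3.5]
True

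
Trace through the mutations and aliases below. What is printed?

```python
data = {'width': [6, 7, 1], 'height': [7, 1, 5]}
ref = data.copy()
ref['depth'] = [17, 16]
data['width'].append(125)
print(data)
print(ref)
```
{'width': [6, 7, 1, 125], 'height': [7, 1, 5]}
{'width': [6, 7, 1, 125], 'height': [7, 1, 5], 'depth': [17, 16]}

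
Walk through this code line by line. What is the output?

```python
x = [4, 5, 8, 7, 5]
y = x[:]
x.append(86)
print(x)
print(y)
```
[4, 5, 8, 7, 5, 86]
[4, 5, 8, 7, 5]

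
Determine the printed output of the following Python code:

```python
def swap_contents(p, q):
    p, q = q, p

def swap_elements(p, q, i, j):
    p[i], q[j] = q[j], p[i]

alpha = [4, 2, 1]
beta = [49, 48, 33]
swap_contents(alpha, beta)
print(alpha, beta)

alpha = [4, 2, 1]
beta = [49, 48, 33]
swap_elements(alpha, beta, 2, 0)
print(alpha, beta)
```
[4, 2, 1] [49, 48, 33]
[4, 2, 49] [1, 48, 33]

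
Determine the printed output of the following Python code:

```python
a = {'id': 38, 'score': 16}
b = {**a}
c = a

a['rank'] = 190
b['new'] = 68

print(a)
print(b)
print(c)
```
{'id': 38, 'score': 16, 'rank': 190}
{'id': 38, 'score': 16, 'new': 68}
{'id': 38, 'score': 16, 'rank': 190}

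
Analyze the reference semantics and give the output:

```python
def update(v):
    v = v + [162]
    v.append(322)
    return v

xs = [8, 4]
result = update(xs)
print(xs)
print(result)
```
[8, 4]
[8, 4, 162, 322]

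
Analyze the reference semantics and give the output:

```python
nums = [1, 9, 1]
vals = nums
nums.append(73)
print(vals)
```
[1, 9, 1, 73]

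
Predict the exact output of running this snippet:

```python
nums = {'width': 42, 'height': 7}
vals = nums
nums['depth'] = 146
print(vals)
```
{'width': 42, 'height': 7, 'depth': 146}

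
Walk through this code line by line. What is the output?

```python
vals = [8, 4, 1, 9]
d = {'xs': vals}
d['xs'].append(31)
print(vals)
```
[8, 4, 1, 9, 31]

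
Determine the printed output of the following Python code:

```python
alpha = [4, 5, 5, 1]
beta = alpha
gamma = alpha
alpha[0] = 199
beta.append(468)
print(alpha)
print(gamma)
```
[199, 5, 5, 1, 468]
[199, 5, 5, 1, 468]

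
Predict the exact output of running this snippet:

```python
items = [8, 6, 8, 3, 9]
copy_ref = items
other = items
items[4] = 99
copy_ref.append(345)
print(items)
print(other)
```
[8, 6, 8, 3, 99, 345]
[8, 6, 8, 3, 99, 345]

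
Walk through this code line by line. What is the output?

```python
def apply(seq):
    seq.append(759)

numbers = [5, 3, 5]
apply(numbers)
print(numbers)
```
[5, 3, 5, 759]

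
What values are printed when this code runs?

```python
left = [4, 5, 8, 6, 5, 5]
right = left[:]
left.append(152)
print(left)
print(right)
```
[4, 5, 8, 6, 5, 5, 152]
[4, 5, 8, 6, 5, 5]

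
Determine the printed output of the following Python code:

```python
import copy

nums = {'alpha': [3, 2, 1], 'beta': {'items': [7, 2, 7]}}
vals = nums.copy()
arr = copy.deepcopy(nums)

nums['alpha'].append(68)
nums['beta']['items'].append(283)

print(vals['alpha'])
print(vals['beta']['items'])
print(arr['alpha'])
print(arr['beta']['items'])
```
[3, 2, 1, 68]
[7, 2, 7, 283]
[3, 2, 1]
[7, 2, 7]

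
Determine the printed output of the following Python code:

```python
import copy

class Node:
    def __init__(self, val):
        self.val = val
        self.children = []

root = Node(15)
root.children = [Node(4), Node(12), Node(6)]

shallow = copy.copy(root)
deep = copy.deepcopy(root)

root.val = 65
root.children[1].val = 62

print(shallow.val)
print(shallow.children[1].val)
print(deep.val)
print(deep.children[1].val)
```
15
62
15
12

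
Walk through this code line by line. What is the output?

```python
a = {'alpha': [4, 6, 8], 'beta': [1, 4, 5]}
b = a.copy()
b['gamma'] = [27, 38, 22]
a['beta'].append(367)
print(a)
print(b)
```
{'alpha': [4, 6, 8], 'beta': [1, 4, 5, 367]}
{'alpha': [4, 6, 8], 'beta': [1, 4, 5, 367], 'gamma': [27, 38, 22]}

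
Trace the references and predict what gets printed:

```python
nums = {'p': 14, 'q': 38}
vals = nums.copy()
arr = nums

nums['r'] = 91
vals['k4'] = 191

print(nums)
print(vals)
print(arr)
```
{'p': 14, 'q': 38, 'r': 91}
{'p': 14, 'q': 38, 'k4': 191}
{'p': 14, 'q': 38, 'r': 91}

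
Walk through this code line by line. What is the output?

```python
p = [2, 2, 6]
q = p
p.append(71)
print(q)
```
[2, 2, 6, 71]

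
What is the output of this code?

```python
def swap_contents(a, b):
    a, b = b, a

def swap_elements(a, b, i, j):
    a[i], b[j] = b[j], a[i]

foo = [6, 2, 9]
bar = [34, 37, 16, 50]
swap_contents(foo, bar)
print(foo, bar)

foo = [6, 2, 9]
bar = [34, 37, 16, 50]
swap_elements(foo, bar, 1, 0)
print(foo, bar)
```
[6, 2, 9] [34, 37, 16, 50]
[6, 34, 9] [2, 37, 16, 50]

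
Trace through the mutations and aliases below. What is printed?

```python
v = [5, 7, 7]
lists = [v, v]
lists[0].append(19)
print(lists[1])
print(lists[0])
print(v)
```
[5, 7, 7, 19]
[5, 7, 7, 19]
[5, 7, 7, 19]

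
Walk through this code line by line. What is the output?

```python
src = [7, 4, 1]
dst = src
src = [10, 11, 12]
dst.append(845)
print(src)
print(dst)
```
[10, 11, 12]
[7, 4, 1, 845]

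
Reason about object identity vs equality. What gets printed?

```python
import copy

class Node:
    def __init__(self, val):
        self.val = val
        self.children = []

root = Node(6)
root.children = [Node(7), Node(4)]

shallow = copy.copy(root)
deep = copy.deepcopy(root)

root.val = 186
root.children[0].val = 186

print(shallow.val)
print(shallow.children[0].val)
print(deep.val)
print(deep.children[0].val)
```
6
186
6
7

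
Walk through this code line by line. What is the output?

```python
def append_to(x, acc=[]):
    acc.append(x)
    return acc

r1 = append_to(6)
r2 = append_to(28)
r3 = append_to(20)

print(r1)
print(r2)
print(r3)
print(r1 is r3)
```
[6, 28, 20]
[6, 28, 20]
[6, 28, 20]
True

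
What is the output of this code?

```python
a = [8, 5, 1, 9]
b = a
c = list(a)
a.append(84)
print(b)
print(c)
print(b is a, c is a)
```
[8, 5, 1, 9, 84]
[8, 5, 1, 9]
True False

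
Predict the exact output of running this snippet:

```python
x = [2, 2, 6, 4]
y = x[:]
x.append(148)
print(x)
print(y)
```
[2, 2, 6, 4, 148]
[2, 2, 6, 4]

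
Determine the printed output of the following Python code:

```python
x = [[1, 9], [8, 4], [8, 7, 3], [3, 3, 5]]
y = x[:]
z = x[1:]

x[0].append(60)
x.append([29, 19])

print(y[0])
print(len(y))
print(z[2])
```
[1, 9, 60]
4
[3, 3, 5]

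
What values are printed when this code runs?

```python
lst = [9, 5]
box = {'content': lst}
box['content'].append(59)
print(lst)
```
[9, 5, 59]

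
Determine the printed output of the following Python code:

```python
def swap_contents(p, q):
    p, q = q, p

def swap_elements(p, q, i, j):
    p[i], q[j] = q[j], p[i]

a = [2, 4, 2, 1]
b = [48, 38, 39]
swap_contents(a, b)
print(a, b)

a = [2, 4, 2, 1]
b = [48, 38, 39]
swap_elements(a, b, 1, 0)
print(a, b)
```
[2, 4, 2, 1] [48, 38, 39]
[2, 48, 2, 1] [4, 38, 39]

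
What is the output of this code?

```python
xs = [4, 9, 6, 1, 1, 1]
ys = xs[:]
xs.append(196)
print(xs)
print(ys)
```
[4, 9, 6, 1, 1, 1, 196]
[4, 9, 6, 1, 1, 1]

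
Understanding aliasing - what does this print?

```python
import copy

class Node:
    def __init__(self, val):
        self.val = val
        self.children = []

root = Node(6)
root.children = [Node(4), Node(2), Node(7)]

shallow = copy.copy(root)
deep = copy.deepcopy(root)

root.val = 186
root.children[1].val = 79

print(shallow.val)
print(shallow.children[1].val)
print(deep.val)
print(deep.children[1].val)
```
6
79
6
2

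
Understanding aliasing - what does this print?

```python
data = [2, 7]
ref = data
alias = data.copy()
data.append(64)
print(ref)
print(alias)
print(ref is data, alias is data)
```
[2, 7, 64]
[2, 7]
True False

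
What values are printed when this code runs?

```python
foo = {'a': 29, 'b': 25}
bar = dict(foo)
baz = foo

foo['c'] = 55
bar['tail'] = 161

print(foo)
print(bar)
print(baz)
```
{'a': 29, 'b': 25, 'c': 55}
{'a': 29, 'b': 25, 'tail': 161}
{'a': 29, 'b': 25, 'c': 55}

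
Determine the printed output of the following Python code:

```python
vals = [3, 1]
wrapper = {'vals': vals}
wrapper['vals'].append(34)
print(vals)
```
[3, 1, 34]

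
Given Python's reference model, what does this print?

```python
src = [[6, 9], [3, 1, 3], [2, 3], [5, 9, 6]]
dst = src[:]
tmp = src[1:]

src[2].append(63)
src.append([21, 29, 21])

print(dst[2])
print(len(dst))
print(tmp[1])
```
[2, 3, 63]
4
[2, 3, 63]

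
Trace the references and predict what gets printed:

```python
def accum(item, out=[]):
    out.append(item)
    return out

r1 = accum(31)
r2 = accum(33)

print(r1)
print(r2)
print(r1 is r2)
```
[31, 33]
[31, 33]
True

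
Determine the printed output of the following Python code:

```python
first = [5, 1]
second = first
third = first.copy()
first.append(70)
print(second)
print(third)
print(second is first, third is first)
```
[5, 1, 70]
[5, 1]
True False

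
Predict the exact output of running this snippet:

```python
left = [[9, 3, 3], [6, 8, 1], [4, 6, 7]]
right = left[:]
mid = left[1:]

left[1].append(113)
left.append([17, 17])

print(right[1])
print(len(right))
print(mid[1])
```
[6, 8, 1, 113]
3
[4, 6, 7]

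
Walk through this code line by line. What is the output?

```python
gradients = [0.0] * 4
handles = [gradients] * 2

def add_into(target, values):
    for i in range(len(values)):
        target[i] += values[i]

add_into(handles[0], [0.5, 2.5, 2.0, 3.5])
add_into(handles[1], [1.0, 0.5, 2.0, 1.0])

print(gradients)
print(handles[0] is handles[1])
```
[1.5, 3.0, 4.0, 4.5]
True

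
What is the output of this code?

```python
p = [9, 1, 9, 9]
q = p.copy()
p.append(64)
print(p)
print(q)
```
[9, 1, 9, 9, 64]
[9, 1, 9, 9]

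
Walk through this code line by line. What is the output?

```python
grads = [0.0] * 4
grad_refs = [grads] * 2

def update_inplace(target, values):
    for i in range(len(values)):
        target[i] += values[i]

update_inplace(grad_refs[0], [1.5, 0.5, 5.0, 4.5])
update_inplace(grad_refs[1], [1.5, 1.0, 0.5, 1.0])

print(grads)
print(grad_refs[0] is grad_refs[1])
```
[3.0, 1.5, 5.5, 5.5]
True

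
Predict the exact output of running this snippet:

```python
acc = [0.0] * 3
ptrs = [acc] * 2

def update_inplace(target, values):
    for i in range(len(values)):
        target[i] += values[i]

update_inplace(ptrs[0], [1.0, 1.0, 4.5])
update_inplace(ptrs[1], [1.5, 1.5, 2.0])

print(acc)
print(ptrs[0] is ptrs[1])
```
[2.5, 2.5, 6.5]
True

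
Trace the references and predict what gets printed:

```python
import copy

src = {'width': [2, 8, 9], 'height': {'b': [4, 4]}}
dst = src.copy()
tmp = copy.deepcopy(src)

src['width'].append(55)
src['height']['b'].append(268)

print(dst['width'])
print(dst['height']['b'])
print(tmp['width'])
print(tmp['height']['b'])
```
[2, 8, 9, 55]
[4, 4, 268]
[2, 8, 9]
[4, 4]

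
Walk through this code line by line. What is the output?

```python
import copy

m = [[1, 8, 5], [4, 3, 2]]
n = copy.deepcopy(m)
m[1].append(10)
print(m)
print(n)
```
[[1, 8, 5], [4, 3, 2, 10]]
[[1, 8, 5], [4, 3, 2]]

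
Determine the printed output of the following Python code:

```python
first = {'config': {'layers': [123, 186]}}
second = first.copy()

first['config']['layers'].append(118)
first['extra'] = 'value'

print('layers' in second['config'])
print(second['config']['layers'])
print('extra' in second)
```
True
[123, 186, 118]
False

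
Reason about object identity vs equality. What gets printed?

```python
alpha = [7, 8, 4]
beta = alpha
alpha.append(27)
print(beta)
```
[7, 8, 4, 27]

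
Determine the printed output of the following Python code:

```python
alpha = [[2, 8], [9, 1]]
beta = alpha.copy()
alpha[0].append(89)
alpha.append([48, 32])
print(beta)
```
[[2, 8, 89], [9, 1]]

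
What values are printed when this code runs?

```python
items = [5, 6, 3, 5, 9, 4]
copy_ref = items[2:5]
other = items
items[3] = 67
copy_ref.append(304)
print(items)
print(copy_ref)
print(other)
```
[5, 6, 3, 67, 9, 4]
[3, 5, 9, 304]
[5, 6, 3, 67, 9, 4]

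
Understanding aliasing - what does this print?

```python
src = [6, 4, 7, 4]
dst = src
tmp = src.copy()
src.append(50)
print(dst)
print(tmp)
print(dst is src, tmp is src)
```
[6, 4, 7, 4, 50]
[6, 4, 7, 4]
True False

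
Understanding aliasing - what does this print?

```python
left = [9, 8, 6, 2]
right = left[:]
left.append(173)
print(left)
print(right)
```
[9, 8, 6, 2, 173]
[9, 8, 6, 2]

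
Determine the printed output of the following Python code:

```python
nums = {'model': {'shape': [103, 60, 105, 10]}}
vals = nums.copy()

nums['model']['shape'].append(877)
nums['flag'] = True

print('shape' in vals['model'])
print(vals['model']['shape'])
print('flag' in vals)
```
True
[103, 60, 105, 10, 877]
False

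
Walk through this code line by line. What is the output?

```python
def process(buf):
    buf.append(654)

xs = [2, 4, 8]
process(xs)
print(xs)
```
[2, 4, 8, 654]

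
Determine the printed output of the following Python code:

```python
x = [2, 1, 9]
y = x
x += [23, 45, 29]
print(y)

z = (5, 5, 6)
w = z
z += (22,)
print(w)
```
[2, 1, 9, 23, 45, 29]
(5, 5, 6)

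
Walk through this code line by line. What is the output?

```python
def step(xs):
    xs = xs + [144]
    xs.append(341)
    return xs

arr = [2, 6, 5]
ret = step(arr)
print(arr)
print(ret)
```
[2, 6, 5]
[2, 6, 5, 144, 341]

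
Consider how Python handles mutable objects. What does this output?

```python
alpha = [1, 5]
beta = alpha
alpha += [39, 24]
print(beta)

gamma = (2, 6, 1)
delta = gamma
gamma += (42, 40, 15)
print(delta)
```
[1, 5, 39, 24]
(2, 6, 1)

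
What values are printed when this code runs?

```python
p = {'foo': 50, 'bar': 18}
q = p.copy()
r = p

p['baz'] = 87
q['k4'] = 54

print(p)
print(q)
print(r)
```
{'foo': 50, 'bar': 18, 'baz': 87}
{'foo': 50, 'bar': 18, 'k4': 54}
{'foo': 50, 'bar': 18, 'baz': 87}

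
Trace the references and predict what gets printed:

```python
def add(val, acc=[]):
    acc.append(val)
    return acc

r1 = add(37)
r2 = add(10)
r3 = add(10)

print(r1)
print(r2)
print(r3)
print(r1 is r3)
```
[37, 10, 10]
[37, 10, 10]
[37, 10, 10]
True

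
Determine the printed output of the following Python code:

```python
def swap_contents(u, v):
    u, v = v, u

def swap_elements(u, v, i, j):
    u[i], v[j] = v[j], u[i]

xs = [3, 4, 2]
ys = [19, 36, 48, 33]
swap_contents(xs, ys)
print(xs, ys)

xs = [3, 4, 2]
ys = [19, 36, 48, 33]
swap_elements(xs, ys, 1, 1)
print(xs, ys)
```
[3, 4, 2] [19, 36, 48, 33]
[3, 36, 2] [19, 4, 48, 33]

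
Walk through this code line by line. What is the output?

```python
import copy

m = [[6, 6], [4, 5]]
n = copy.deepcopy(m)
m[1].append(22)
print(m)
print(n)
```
[[6, 6], [4, 5, 22]]
[[6, 6], [4, 5]]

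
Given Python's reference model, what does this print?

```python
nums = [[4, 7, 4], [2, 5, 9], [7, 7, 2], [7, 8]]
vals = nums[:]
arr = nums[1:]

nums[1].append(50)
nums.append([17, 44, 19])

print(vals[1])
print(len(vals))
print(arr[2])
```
[2, 5, 9, 50]
4
[7, 8]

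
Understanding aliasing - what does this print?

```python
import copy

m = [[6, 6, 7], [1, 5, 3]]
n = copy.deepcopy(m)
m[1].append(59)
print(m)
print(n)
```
[[6, 6, 7], [1, 5, 3, 59]]
[[6, 6, 7], [1, 5, 3]]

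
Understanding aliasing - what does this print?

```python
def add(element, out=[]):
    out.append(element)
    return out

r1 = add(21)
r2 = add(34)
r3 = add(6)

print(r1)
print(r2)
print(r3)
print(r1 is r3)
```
[21, 34, 6]
[21, 34, 6]
[21, 34, 6]
True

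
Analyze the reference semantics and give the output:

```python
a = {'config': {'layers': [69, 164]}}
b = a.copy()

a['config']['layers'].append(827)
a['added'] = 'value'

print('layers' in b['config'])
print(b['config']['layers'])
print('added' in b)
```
True
[69, 164, 827]
False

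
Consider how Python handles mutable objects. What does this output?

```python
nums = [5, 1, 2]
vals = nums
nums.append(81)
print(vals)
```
[5, 1, 2, 81]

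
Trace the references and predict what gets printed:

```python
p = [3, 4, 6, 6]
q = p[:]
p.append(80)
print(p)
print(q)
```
[3, 4, 6, 6, 80]
[3, 4, 6, 6]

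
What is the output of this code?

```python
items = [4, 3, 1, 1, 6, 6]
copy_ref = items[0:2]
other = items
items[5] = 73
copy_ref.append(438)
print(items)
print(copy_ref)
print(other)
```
[4, 3, 1, 1, 6, 73]
[4, 3, 438]
[4, 3, 1, 1, 6, 73]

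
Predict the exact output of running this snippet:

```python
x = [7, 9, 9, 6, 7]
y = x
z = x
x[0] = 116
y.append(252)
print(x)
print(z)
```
[116, 9, 9, 6, 7, 252]
[116, 9, 9, 6, 7, 252]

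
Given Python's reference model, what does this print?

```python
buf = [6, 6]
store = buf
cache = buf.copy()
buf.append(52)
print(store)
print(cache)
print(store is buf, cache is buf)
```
[6, 6, 52]
[6, 6]
True False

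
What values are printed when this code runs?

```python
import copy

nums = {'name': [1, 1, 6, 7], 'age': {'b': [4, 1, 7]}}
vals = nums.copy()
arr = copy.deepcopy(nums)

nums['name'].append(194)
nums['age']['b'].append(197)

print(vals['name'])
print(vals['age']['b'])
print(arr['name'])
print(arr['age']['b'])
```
[1, 1, 6, 7, 194]
[4, 1, 7, 197]
[1, 1, 6, 7]
[4, 1, 7]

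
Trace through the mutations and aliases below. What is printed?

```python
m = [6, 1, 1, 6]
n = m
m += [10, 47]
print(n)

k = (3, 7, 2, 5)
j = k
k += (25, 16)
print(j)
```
[6, 1, 1, 6, 10, 47]
(3, 7, 2, 5)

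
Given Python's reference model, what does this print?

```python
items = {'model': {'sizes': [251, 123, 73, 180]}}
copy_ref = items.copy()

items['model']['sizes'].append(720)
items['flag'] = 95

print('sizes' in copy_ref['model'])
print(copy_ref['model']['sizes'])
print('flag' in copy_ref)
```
True
[251, 123, 73, 180, 720]
False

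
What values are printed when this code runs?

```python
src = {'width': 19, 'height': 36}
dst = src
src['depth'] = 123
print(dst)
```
{'width': 19, 'height': 36, 'depth': 123}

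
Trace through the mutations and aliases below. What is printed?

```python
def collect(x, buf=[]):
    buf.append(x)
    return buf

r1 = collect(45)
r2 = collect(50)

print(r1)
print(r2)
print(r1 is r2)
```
[45, 50]
[45, 50]
True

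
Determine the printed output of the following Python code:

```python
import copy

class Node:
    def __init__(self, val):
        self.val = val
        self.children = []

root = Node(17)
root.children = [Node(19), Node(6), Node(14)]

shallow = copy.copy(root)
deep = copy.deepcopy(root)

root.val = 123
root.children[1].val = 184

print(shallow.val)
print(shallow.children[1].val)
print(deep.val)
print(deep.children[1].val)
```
17
184
17
6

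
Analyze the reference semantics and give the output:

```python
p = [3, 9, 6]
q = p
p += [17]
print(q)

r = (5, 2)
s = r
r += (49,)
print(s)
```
[3, 9, 6, 17]
(5, 2)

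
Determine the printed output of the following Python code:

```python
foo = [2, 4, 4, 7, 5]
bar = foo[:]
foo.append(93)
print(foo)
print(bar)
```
[2, 4, 4, 7, 5, 93]
[2, 4, 4, 7, 5]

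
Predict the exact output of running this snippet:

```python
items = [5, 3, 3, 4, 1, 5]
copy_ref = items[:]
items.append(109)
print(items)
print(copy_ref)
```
[5, 3, 3, 4, 1, 5, 109]
[5, 3, 3, 4, 1, 5]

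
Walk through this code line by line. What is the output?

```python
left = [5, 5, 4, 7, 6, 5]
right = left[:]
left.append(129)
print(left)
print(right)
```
[5, 5, 4, 7, 6, 5, 129]
[5, 5, 4, 7, 6, 5]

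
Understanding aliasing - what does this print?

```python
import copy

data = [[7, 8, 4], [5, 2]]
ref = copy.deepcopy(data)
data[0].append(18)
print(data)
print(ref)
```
[[7, 8, 4, 18], [5, 2]]
[[7, 8, 4], [5, 2]]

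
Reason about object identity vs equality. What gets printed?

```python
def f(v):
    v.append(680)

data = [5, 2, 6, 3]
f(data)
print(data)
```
[5, 2, 6, 3, 680]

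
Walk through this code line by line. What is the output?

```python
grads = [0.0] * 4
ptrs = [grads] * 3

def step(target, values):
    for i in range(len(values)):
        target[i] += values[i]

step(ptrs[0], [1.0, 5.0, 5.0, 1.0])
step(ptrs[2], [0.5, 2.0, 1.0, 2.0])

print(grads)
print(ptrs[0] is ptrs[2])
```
[1.5, 7.0, 6.0, 3.0]
True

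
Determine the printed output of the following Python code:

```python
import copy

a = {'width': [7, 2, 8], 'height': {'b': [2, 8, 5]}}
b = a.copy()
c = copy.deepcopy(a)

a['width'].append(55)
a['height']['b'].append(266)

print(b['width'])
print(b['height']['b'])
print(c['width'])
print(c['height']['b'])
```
[7, 2, 8, 55]
[2, 8, 5, 266]
[7, 2, 8]
[2, 8, 5]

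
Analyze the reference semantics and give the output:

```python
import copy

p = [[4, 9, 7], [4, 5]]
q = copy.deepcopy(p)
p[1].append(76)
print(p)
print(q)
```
[[4, 9, 7], [4, 5, 76]]
[[4, 9, 7], [4, 5]]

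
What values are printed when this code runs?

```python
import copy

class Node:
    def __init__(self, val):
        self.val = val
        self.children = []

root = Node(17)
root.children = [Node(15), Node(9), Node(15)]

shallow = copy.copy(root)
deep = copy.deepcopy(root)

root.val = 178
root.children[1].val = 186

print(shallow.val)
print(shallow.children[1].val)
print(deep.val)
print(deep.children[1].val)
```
17
186
17
9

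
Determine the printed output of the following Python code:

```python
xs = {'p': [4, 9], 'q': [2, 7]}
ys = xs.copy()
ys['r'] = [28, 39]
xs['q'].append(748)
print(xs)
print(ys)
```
{'p': [4, 9], 'q': [2, 7, 748]}
{'p': [4, 9], 'q': [2, 7, 748], 'r': [28, 39]}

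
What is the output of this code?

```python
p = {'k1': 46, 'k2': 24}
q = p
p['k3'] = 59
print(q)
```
{'k1': 46, 'k2': 24, 'k3': 59}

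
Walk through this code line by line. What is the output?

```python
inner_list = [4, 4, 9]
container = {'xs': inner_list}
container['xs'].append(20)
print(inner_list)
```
[4, 4, 9, 20]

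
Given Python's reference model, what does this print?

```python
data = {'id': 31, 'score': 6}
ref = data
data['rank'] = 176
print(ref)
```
{'id': 31, 'score': 6, 'rank': 176}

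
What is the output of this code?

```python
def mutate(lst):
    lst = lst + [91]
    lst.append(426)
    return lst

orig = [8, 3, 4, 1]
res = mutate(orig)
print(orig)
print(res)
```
[8, 3, 4, 1]
[8, 3, 4, 1, 91, 426]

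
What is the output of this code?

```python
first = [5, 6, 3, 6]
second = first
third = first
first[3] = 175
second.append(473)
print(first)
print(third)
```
[5, 6, 3, 175, 473]
[5, 6, 3, 175, 473]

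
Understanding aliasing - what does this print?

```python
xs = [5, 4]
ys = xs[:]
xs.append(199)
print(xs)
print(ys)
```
[5, 4, 199]
[5, 4]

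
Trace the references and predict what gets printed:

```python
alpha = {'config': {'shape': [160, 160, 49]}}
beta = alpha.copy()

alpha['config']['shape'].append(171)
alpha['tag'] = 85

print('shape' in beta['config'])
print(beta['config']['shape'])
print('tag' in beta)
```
True
[160, 160, 49, 171]
False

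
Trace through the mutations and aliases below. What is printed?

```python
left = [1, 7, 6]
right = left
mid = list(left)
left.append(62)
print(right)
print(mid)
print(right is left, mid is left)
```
[1, 7, 6, 62]
[1, 7, 6]
True False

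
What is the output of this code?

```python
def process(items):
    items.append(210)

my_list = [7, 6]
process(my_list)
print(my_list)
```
[7, 6, 210]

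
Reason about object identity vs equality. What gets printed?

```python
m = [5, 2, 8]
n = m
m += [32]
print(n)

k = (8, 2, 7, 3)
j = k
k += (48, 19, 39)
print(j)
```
[5, 2, 8, 32]
(8, 2, 7, 3)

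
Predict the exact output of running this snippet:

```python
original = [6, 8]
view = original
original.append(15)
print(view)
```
[6, 8, 15]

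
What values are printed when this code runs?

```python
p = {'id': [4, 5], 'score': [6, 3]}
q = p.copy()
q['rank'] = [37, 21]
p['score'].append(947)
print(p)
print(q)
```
{'id': [4, 5], 'score': [6, 3, 947]}
{'id': [4, 5], 'score': [6, 3, 947], 'rank': [37, 21]}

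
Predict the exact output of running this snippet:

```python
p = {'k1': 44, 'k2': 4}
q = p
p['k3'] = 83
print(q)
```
{'k1': 44, 'k2': 4, 'k3': 83}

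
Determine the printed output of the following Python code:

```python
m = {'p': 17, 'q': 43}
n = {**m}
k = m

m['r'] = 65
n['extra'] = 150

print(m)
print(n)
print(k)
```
{'p': 17, 'q': 43, 'r': 65}
{'p': 17, 'q': 43, 'extra': 150}
{'p': 17, 'q': 43, 'r': 65}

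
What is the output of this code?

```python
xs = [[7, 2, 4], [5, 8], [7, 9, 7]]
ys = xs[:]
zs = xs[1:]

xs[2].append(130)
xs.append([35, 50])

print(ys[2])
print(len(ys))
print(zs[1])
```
[7, 9, 7, 130]
3
[7, 9, 7, 130]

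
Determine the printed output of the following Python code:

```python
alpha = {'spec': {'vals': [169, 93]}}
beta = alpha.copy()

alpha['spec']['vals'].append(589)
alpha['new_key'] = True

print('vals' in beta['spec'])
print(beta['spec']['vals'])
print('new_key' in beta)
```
True
[169, 93, 589]
False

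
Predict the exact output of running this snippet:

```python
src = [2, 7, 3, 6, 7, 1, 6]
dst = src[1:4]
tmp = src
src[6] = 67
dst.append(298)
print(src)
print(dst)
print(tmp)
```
[2, 7, 3, 6, 7, 1, 67]
[7, 3, 6, 298]
[2, 7, 3, 6, 7, 1, 67]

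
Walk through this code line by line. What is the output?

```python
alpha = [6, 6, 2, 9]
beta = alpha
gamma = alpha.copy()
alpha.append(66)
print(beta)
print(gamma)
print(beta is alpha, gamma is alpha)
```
[6, 6, 2, 9, 66]
[6, 6, 2, 9]
True False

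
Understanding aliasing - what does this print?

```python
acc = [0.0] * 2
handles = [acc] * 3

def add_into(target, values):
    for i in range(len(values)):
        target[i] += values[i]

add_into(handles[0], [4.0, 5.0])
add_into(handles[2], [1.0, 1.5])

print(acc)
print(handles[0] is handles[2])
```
[5.0, 6.5]
True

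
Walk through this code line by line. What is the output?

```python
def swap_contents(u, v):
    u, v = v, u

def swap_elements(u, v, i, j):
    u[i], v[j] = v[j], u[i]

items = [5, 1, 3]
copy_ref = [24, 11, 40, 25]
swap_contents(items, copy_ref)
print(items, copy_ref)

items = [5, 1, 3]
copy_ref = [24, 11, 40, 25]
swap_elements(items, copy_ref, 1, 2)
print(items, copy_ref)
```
[5, 1, 3] [24, 11, 40, 25]
[5, 40, 3] [24, 11, 1, 25]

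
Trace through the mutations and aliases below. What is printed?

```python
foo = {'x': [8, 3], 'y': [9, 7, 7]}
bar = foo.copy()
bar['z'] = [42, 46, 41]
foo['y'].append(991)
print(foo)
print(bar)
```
{'x': [8, 3], 'y': [9, 7, 7, 991]}
{'x': [8, 3], 'y': [9, 7, 7, 991], 'z': [42, 46, 41]}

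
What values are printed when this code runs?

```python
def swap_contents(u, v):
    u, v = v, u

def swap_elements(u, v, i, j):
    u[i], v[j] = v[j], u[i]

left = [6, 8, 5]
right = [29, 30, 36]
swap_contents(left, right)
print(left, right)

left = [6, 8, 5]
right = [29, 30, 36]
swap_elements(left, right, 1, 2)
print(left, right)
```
[6, 8, 5] [29, 30, 36]
[6, 36, 5] [29, 30, 8]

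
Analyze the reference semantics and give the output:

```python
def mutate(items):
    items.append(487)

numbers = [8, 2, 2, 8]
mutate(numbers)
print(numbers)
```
[8, 2, 2, 8, 487]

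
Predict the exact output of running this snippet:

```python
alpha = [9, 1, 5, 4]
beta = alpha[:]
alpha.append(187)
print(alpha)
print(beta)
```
[9, 1, 5, 4, 187]
[9, 1, 5, 4]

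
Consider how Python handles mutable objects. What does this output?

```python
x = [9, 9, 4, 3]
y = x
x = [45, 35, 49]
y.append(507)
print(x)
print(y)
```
[45, 35, 49]
[9, 9, 4, 3, 507]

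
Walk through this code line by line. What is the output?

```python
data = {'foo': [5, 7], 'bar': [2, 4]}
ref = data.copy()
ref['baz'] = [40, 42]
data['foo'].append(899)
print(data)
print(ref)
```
{'foo': [5, 7, 899], 'bar': [2, 4]}
{'foo': [5, 7, 899], 'bar': [2, 4], 'baz': [40, 42]}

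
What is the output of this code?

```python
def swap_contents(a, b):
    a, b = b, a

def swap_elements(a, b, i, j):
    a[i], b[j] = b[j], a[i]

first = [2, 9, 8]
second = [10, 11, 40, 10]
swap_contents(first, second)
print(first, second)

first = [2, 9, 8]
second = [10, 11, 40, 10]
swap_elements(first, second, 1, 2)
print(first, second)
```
[2, 9, 8] [10, 11, 40, 10]
[2, 40, 8] [10, 11, 9, 10]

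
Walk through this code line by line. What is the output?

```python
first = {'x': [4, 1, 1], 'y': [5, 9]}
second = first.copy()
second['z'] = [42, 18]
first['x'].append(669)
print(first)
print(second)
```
{'x': [4, 1, 1, 669], 'y': [5, 9]}
{'x': [4, 1, 1, 669], 'y': [5, 9], 'z': [42, 18]}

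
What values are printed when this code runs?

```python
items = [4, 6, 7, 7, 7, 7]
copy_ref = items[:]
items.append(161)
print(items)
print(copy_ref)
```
[4, 6, 7, 7, 7, 7, 161]
[4, 6, 7, 7, 7, 7]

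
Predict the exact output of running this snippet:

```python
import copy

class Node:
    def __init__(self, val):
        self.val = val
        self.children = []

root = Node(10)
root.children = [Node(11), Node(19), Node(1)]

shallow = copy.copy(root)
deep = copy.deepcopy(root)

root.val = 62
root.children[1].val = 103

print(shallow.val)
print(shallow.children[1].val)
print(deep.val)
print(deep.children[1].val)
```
10
103
10
19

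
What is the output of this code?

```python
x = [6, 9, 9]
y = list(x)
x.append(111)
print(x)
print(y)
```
[6, 9, 9, 111]
[6, 9, 9]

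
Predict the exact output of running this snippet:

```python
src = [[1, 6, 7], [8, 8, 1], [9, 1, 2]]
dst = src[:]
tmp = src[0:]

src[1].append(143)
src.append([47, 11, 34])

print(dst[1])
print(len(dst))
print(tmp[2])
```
[8, 8, 1, 143]
3
[9, 1, 2]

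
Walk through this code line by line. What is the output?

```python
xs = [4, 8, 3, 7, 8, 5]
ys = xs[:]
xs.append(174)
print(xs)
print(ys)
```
[4, 8, 3, 7, 8, 5, 174]
[4, 8, 3, 7, 8, 5]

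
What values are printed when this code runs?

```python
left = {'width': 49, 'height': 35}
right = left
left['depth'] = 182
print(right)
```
{'width': 49, 'height': 35, 'depth': 182}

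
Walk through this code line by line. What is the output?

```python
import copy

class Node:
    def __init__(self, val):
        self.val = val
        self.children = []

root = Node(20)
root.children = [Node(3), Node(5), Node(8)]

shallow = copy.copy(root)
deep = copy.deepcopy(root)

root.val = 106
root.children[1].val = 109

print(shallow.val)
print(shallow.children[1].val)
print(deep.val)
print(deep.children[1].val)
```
20
109
20
5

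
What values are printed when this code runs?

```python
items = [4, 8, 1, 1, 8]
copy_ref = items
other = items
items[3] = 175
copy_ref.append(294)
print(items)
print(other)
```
[4, 8, 1, 175, 8, 294]
[4, 8, 1, 175, 8, 294]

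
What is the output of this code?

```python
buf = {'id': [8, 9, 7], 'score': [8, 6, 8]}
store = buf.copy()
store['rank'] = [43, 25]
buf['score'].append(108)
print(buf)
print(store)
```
{'id': [8, 9, 7], 'score': [8, 6, 8, 108]}
{'id': [8, 9, 7], 'score': [8, 6, 8, 108], 'rank': [43, 25]}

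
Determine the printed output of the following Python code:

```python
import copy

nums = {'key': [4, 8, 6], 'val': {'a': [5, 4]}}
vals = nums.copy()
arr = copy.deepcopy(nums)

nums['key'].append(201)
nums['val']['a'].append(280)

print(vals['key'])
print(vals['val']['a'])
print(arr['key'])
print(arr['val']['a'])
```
[4, 8, 6, 201]
[5, 4, 280]
[4, 8, 6]
[5, 4]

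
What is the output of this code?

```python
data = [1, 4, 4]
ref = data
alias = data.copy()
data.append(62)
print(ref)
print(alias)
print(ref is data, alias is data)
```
[1, 4, 4, 62]
[1, 4, 4]
True False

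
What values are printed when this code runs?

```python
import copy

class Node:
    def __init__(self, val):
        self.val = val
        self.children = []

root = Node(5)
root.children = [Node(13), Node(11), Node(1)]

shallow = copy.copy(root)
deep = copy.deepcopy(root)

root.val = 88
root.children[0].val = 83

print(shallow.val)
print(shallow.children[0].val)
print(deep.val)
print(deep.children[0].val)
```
5
83
5
13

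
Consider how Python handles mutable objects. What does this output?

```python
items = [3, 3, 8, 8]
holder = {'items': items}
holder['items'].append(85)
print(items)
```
[3, 3, 8, 8, 85]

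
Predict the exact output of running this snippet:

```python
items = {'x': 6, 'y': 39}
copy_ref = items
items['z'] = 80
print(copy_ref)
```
{'x': 6, 'y': 39, 'z': 80}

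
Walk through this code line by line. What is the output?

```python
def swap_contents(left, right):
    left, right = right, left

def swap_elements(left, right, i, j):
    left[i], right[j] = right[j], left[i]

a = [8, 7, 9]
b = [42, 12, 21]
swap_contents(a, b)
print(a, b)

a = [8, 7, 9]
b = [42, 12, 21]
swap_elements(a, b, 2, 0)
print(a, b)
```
[8, 7, 9] [42, 12, 21]
[8, 7, 42] [9, 12, 21]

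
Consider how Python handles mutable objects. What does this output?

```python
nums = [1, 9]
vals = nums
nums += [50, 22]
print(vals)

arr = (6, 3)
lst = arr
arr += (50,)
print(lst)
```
[1, 9, 50, 22]
(6, 3)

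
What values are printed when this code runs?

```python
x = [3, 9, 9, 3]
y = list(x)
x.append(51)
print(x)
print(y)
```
[3, 9, 9, 3, 51]
[3, 9, 9, 3]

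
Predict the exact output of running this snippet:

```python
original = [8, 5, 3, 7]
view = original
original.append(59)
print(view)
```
[8, 5, 3, 7, 59]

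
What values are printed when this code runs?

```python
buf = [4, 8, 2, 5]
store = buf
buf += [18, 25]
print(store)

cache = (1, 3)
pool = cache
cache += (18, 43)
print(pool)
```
[4, 8, 2, 5, 18, 25]
(1, 3)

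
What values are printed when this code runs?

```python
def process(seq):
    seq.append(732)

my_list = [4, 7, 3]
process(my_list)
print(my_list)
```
[4, 7, 3, 732]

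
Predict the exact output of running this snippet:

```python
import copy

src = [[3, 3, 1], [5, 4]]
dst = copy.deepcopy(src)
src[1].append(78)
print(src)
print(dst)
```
[[3, 3, 1], [5, 4, 78]]
[[3, 3, 1], [5, 4]]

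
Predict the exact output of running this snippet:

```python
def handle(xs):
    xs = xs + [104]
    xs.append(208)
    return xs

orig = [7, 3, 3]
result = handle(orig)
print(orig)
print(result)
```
[7, 3, 3]
[7, 3, 3, 104, 208]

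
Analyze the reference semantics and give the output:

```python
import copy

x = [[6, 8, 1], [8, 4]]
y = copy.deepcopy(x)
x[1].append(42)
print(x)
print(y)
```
[[6, 8, 1], [8, 4, 42]]
[[6, 8, 1], [8, 4]]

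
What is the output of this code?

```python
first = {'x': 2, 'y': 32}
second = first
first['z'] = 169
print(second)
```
{'x': 2, 'y': 32, 'z': 169}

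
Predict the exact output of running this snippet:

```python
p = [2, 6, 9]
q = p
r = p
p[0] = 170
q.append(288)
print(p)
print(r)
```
[170, 6, 9, 288]
[170, 6, 9, 288]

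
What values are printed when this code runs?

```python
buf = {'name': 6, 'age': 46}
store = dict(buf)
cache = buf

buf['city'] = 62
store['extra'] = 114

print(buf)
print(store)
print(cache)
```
{'name': 6, 'age': 46, 'city': 62}
{'name': 6, 'age': 46, 'extra': 114}
{'name': 6, 'age': 46, 'city': 62}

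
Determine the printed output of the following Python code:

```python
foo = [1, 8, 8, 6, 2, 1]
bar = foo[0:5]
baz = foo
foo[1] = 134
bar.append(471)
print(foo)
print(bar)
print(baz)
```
[1, 134, 8, 6, 2, 1]
[1, 8, 8, 6, 2, 471]
[1, 134, 8, 6, 2, 1]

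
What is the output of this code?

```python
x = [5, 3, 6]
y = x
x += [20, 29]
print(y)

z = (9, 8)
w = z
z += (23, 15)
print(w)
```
[5, 3, 6, 20, 29]
(9, 8)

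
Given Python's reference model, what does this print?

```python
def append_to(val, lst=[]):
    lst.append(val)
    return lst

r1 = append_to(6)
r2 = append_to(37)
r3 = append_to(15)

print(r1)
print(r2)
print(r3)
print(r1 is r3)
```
[6, 37, 15]
[6, 37, 15]
[6, 37, 15]
True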